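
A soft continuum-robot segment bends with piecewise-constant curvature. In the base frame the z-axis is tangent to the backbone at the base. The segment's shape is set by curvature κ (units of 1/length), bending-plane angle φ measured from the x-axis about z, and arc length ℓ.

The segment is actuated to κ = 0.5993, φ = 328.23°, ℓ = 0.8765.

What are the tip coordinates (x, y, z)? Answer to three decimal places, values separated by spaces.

θ = κ·ℓ = 0.5993 × 0.8765 = 0.52529 rad
ρ = (1 − cos θ)/κ = (1 − 0.86518)/0.5993 = 0.22496
z = sin θ / κ = 0.50146/0.5993 = 0.83674
x = ρ cos φ = 0.22496 × cos(328.23°) = 0.19126
y = ρ sin φ = 0.22496 × sin(328.23°) = -0.11844

0.191 -0.118 0.837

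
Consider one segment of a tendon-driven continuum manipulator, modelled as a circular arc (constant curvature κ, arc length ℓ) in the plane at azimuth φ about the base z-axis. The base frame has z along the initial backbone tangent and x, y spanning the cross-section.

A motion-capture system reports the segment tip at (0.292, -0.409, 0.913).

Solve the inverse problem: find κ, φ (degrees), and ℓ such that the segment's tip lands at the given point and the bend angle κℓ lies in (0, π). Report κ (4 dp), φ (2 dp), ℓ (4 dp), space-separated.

0.9254 305.52 1.0875

ρ = √(x²+y²) = √(0.292² + -0.409²) = 0.50254
φ = atan2(y, x) mod 360° = atan2(-0.409, 0.292) = 305.5244°
|p|² = ρ² + z² = 0.50254² + 0.913² = 1.08611
κ = 2ρ / |p|² = 2×0.50254 / 1.08611 = 0.92539
θ = 2·atan2(ρ, z) = 2·atan2(0.50254, 0.913) = 1.00634 rad
ℓ = θ/κ = 1.00634/0.92539 = 1.08748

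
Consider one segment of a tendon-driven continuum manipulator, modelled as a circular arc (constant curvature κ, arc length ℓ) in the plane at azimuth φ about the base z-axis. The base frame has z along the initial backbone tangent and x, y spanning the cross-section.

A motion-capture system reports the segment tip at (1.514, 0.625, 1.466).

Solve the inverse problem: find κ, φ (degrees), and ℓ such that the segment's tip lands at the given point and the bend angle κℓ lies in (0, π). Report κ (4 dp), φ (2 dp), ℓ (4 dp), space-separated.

ρ = √(x²+y²) = √(1.514² + 0.625²) = 1.63793
φ = atan2(y, x) mod 360° = atan2(0.625, 1.514) = 22.4315°
|p|² = ρ² + z² = 1.63793² + 1.466² = 4.83198
κ = 2ρ / |p|² = 2×1.63793 / 4.83198 = 0.67796
θ = 2·atan2(ρ, z) = 2·atan2(1.63793, 1.466) = 1.68147 rad
ℓ = θ/κ = 1.68147/0.67796 = 2.48020

0.6780 22.43 2.4802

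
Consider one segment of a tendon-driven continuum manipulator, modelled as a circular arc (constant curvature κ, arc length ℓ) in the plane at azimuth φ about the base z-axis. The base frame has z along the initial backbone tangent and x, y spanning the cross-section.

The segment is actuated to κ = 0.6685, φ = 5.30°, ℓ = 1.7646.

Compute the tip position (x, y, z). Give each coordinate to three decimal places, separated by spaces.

θ = κ·ℓ = 0.6685 × 1.7646 = 1.17964 rad
ρ = (1 − cos θ)/κ = (1 − 0.38126)/0.6685 = 0.92556
z = sin θ / κ = 0.92447/0.6685 = 1.38290
x = ρ cos φ = 0.92556 × cos(5.30°) = 0.92160
y = ρ sin φ = 0.92556 × sin(5.30°) = 0.08549

0.922 0.085 1.383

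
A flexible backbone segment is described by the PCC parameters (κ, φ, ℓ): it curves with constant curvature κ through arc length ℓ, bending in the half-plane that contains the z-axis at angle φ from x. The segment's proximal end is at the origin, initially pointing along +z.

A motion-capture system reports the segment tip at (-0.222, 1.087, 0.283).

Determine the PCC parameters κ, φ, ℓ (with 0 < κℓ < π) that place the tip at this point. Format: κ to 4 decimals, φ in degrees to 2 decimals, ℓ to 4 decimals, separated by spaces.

1.6926 101.54 1.5610

ρ = √(x²+y²) = √(-0.222² + 1.087²) = 1.10944
φ = atan2(y, x) mod 360° = atan2(1.087, -0.222) = 101.5429°
|p|² = ρ² + z² = 1.10944² + 0.283² = 1.31094
κ = 2ρ / |p|² = 2×1.10944 / 1.31094 = 1.69258
θ = 2·atan2(ρ, z) = 2·atan2(1.10944, 0.283) = 2.64208 rad
ℓ = θ/κ = 2.64208/1.69258 = 1.56097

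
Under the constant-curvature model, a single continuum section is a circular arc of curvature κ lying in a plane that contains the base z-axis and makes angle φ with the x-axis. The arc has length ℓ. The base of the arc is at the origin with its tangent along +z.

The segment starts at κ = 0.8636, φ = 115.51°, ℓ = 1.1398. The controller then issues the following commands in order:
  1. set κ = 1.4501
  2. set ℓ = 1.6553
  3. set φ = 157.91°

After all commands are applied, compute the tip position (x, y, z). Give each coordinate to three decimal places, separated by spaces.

-1.110 0.451 0.466

initial: κ=0.8636, φ=115.51°, ℓ=1.1398
cmd 1: set κ=1.4501 → (κ,φ,ℓ)=(1.4501,115.51°,1.1398) → tip=(-0.3213,0.6734,0.6873)
cmd 2: set ℓ=1.6553 → (κ,φ,ℓ)=(1.4501,115.51°,1.6553) → tip=(-0.5161,1.0815,0.4656)
cmd 3: set φ=157.91° → (κ,φ,ℓ)=(1.4501,157.91°,1.6553) → tip=(-1.1103,0.4506,0.4656)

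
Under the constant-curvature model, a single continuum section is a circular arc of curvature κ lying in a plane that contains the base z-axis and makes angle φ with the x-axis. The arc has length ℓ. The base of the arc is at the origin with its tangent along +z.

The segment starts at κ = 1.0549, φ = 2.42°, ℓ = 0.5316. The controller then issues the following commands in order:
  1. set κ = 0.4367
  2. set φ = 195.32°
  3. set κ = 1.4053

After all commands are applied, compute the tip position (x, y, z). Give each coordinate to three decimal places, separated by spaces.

initial: κ=1.0549, φ=2.42°, ℓ=0.5316
cmd 1: set κ=0.4367 → (κ,φ,ℓ)=(0.4367,2.42°,0.5316) → tip=(0.0614,0.0026,0.5268)
cmd 2: set φ=195.32° → (κ,φ,ℓ)=(0.4367,195.32°,0.5316) → tip=(-0.0592,-0.0162,0.5268)
cmd 3: set κ=1.4053 → (κ,φ,ℓ)=(1.4053,195.32°,0.5316) → tip=(-0.1828,-0.0501,0.4835)

-0.183 -0.050 0.484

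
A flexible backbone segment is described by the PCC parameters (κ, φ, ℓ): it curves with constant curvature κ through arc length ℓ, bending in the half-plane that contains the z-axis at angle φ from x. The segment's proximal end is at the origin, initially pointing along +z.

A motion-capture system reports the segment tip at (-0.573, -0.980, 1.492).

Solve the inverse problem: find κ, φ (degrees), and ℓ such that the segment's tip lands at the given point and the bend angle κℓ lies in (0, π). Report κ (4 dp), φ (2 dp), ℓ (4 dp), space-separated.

ρ = √(x²+y²) = √(-0.573² + -0.980²) = 1.13522
φ = atan2(y, x) mod 360° = atan2(-0.980, -0.573) = 239.6854°
|p|² = ρ² + z² = 1.13522² + 1.492² = 3.51479
κ = 2ρ / |p|² = 2×1.13522 / 3.51479 = 0.64597
θ = 2·atan2(ρ, z) = 2·atan2(1.13522, 1.492) = 1.30085 rad
ℓ = θ/κ = 1.30085/0.64597 = 2.01379

0.6460 239.69 2.0138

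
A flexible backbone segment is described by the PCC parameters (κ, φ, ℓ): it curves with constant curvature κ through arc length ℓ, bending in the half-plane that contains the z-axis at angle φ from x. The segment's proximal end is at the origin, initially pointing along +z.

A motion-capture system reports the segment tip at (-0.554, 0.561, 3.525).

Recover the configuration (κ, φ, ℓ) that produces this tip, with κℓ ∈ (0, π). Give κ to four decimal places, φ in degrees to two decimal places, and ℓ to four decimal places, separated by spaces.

ρ = √(x²+y²) = √(-0.554² + 0.561²) = 0.78844
φ = atan2(y, x) mod 360° = atan2(0.561, -0.554) = 134.6403°
|p|² = ρ² + z² = 0.78844² + 3.525² = 13.04726
κ = 2ρ / |p|² = 2×0.78844 / 13.04726 = 0.12086
θ = 2·atan2(ρ, z) = 2·atan2(0.78844, 3.525) = 0.44010 rad
ℓ = θ/κ = 0.44010/0.12086 = 3.64142

0.1209 134.64 3.6414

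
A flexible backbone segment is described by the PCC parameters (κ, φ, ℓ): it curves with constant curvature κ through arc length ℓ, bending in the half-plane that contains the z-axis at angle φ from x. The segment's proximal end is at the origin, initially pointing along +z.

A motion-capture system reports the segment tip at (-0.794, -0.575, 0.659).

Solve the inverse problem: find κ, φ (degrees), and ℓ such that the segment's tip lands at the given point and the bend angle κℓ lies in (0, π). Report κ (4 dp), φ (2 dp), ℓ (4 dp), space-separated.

1.4052 215.91 1.3934

ρ = √(x²+y²) = √(-0.794² + -0.575²) = 0.98034
φ = atan2(y, x) mod 360° = atan2(-0.575, -0.794) = 215.9114°
|p|² = ρ² + z² = 0.98034² + 0.659² = 1.39534
κ = 2ρ / |p|² = 2×0.98034 / 1.39534 = 1.40516
θ = 2·atan2(ρ, z) = 2·atan2(0.98034, 0.659) = 1.95792 rad
ℓ = θ/κ = 1.95792/1.40516 = 1.39338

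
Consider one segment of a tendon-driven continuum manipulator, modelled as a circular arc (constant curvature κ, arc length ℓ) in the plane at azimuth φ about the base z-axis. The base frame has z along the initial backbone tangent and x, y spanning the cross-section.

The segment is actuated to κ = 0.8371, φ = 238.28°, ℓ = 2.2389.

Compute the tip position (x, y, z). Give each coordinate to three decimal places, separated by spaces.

θ = κ·ℓ = 0.8371 × 2.2389 = 1.87418 rad
ρ = (1 − cos θ)/κ = (1 − -0.29875)/0.8371 = 1.55149
z = sin θ / κ = 0.95433/0.8371 = 1.14004
x = ρ cos φ = 1.55149 × cos(238.28°) = -0.81573
y = ρ sin φ = 1.55149 × sin(238.28°) = -1.31974

-0.816 -1.320 1.140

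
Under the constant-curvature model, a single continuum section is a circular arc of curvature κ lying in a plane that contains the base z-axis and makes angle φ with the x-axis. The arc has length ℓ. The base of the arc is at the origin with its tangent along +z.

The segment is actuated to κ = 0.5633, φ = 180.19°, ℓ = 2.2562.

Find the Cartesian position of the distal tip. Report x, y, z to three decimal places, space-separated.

θ = κ·ℓ = 0.5633 × 2.2562 = 1.27092 rad
ρ = (1 − cos θ)/κ = (1 − 0.29540)/0.5633 = 1.25084
z = sin θ / κ = 0.95537/0.5633 = 1.69603
x = ρ cos φ = 1.25084 × cos(180.19°) = -1.25083
y = ρ sin φ = 1.25084 × sin(180.19°) = -0.00415

-1.251 -0.004 1.696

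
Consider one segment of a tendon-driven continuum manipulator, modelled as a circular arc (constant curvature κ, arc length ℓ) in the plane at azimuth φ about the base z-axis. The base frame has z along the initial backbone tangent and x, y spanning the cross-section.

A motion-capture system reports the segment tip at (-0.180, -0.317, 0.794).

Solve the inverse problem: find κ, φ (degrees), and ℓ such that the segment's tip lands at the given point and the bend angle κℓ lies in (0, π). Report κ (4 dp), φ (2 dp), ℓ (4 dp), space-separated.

ρ = √(x²+y²) = √(-0.180² + -0.317²) = 0.36454
φ = atan2(y, x) mod 360° = atan2(-0.317, -0.180) = 240.4111°
|p|² = ρ² + z² = 0.36454² + 0.794² = 0.76333
κ = 2ρ / |p|² = 2×0.36454 / 0.76333 = 0.95514
θ = 2·atan2(ρ, z) = 2·atan2(0.36454, 0.794) = 0.86082 rad
ℓ = θ/κ = 0.86082/0.95514 = 0.90125

0.9551 240.41 0.9013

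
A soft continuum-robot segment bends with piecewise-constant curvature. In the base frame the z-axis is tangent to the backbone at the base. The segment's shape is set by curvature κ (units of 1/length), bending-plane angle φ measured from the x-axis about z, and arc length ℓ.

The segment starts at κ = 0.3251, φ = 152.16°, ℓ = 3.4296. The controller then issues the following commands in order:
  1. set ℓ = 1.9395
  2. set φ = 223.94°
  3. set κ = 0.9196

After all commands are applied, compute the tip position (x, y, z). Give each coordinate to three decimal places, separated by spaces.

initial: κ=0.3251, φ=152.16°, ℓ=3.4296
cmd 1: set ℓ=1.9395 → (κ,φ,ℓ)=(0.3251,152.16°,1.9395) → tip=(-0.5230,0.2762,1.8135)
cmd 2: set φ=223.94° → (κ,φ,ℓ)=(0.3251,223.94°,1.9395) → tip=(-0.4259,-0.4104,1.8135)
cmd 3: set κ=0.9196 → (κ,φ,ℓ)=(0.9196,223.94°,1.9395) → tip=(-0.9484,-0.9139,1.0629)

-0.948 -0.914 1.063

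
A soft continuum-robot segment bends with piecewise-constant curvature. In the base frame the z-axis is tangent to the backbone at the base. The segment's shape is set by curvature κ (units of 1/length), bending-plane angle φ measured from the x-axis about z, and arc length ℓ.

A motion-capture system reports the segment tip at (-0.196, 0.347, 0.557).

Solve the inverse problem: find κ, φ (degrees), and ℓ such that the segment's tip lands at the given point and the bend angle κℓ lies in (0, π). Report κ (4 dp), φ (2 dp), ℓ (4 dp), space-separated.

ρ = √(x²+y²) = √(-0.196² + 0.347²) = 0.39853
φ = atan2(y, x) mod 360° = atan2(0.347, -0.196) = 119.4596°
|p|² = ρ² + z² = 0.39853² + 0.557² = 0.46907
κ = 2ρ / |p|² = 2×0.39853 / 0.46907 = 1.69921
θ = 2·atan2(ρ, z) = 2·atan2(0.39853, 0.557) = 1.24209 rad
ℓ = θ/κ = 1.24209/1.69921 = 0.73098

1.6992 119.46 0.7310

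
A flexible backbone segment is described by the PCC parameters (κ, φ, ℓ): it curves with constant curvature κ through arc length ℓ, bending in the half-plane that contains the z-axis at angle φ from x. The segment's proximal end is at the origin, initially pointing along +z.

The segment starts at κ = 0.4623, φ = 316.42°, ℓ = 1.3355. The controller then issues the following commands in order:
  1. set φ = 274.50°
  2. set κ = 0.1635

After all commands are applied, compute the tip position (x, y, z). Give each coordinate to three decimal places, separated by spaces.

0.011 -0.145 1.325

initial: κ=0.4623, φ=316.42°, ℓ=1.3355
cmd 1: set φ=274.50° → (κ,φ,ℓ)=(0.4623,274.50°,1.3355) → tip=(0.0313,-0.3981,1.2523)
cmd 2: set κ=0.1635 → (κ,φ,ℓ)=(0.1635,274.50°,1.3355) → tip=(0.0114,-0.1448,1.3249)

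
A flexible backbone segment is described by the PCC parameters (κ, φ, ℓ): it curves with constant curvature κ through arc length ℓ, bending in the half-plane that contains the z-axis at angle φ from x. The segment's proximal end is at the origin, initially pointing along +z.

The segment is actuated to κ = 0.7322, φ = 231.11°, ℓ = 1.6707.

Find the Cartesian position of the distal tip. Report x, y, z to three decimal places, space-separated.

θ = κ·ℓ = 0.7322 × 1.6707 = 1.22329 rad
ρ = (1 − cos θ)/κ = (1 − 0.34056)/0.7322 = 0.90063
z = sin θ / κ = 0.94022/0.7322 = 1.28411
x = ρ cos φ = 0.90063 × cos(231.11°) = -0.56544
y = ρ sin φ = 0.90063 × sin(231.11°) = -0.70101

-0.565 -0.701 1.284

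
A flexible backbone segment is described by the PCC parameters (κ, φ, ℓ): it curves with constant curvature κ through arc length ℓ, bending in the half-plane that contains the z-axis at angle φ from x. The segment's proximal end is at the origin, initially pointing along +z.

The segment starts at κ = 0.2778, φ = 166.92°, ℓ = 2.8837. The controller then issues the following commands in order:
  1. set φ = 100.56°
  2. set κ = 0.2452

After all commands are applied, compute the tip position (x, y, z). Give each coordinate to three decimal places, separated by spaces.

initial: κ=0.2778, φ=166.92°, ℓ=2.8837
cmd 1: set φ=100.56° → (κ,φ,ℓ)=(0.2778,100.56°,2.8837) → tip=(-0.2006,1.0761,2.5850)
cmd 2: set κ=0.2452 → (κ,φ,ℓ)=(0.2452,100.56°,2.8837) → tip=(-0.1792,0.9612,2.6493)

-0.179 0.961 2.649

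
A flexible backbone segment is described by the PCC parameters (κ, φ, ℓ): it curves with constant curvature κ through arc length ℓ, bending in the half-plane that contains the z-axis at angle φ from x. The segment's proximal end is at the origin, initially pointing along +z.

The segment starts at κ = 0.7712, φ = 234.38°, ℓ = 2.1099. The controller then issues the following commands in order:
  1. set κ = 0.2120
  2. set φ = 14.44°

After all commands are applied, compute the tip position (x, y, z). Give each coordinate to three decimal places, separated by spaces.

initial: κ=0.7712, φ=234.38°, ℓ=2.1099
cmd 1: set κ=0.2120 → (κ,φ,ℓ)=(0.2120,234.38°,2.1099) → tip=(-0.2703,-0.3772,2.0402)
cmd 2: set φ=14.44° → (κ,φ,ℓ)=(0.2120,14.44°,2.1099) → tip=(0.4494,0.1157,2.0402)

0.449 0.116 2.040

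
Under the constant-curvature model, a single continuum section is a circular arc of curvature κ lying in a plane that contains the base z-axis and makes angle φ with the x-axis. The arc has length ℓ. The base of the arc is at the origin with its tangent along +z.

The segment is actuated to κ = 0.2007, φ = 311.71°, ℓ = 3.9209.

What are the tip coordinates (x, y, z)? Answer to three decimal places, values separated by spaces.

θ = κ·ℓ = 0.2007 × 3.9209 = 0.78692 rad
ρ = (1 − cos θ)/κ = (1 − 0.70603)/0.2007 = 1.46474
z = sin θ / κ = 0.70819/0.2007 = 3.52858
x = ρ cos φ = 1.46474 × cos(311.71°) = 0.97458
y = ρ sin φ = 1.46474 × sin(311.71°) = -1.09346

0.975 -1.093 3.529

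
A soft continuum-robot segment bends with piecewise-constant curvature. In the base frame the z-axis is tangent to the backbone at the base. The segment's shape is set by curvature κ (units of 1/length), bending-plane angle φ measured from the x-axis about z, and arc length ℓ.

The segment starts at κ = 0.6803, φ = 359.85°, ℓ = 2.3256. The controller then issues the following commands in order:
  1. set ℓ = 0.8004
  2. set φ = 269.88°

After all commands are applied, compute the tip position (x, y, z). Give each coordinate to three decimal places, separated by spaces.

-0.000 -0.213 0.761

initial: κ=0.6803, φ=359.85°, ℓ=2.3256
cmd 1: set ℓ=0.8004 → (κ,φ,ℓ)=(0.6803,359.85°,0.8004) → tip=(0.2126,-0.0006,0.7614)
cmd 2: set φ=269.88° → (κ,φ,ℓ)=(0.6803,269.88°,0.8004) → tip=(-0.0004,-0.2126,0.7614)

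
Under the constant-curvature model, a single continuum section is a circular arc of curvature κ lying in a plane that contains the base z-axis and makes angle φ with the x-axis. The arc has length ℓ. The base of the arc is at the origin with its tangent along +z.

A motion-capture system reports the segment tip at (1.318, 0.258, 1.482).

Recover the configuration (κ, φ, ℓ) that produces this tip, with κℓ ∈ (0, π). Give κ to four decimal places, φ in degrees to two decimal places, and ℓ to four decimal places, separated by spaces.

ρ = √(x²+y²) = √(1.318² + 0.258²) = 1.34301
φ = atan2(y, x) mod 360° = atan2(0.258, 1.318) = 11.0757°
|p|² = ρ² + z² = 1.34301² + 1.482² = 4.00001
κ = 2ρ / |p|² = 2×1.34301 / 4.00001 = 0.67151
θ = 2·atan2(ρ, z) = 2·atan2(1.34301, 1.482) = 1.47248 rad
ℓ = θ/κ = 1.47248/0.67151 = 2.19280

0.6715 11.08 2.1928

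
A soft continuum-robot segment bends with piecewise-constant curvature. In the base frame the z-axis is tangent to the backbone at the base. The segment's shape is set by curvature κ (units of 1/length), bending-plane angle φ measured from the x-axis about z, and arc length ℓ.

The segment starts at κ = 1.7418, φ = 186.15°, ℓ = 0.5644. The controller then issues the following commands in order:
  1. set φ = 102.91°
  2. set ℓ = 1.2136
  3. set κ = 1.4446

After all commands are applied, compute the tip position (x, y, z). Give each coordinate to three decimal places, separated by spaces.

initial: κ=1.7418, φ=186.15°, ℓ=0.5644
cmd 1: set φ=102.91° → (κ,φ,ℓ)=(1.7418,102.91°,0.5644) → tip=(-0.0571,0.2493,0.4778)
cmd 2: set ℓ=1.2136 → (κ,φ,ℓ)=(1.7418,102.91°,1.2136) → tip=(-0.1946,0.8488,0.4915)
cmd 3: set κ=1.4446 → (κ,φ,ℓ)=(1.4446,102.91°,1.2136) → tip=(-0.1827,0.7971,0.6808)

-0.183 0.797 0.681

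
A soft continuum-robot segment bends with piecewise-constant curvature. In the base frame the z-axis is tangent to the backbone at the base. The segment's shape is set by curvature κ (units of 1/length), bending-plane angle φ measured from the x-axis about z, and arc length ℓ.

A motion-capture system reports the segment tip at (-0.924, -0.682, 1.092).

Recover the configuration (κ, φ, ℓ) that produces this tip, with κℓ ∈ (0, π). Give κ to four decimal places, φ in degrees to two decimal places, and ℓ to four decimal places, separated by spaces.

0.9146 216.43 1.7726

ρ = √(x²+y²) = √(-0.924² + -0.682²) = 1.14843
φ = atan2(y, x) mod 360° = atan2(-0.682, -0.924) = 216.4309°
|p|² = ρ² + z² = 1.14843² + 1.092² = 2.51136
κ = 2ρ / |p|² = 2×1.14843 / 2.51136 = 0.91459
θ = 2·atan2(ρ, z) = 2·atan2(1.14843, 1.092) = 1.62116 rad
ℓ = θ/κ = 1.62116/0.91459 = 1.77256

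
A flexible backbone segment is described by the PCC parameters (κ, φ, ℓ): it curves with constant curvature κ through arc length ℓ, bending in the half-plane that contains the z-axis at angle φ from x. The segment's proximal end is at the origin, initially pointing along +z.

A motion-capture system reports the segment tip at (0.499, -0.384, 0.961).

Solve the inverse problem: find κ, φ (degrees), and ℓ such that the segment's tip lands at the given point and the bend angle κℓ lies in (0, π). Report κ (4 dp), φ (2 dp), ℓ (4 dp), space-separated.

0.9540 322.42 1.2159

ρ = √(x²+y²) = √(0.499² + -0.384²) = 0.62965
φ = atan2(y, x) mod 360° = atan2(-0.384, 0.499) = 322.4203°
|p|² = ρ² + z² = 0.62965² + 0.961² = 1.31998
κ = 2ρ / |p|² = 2×0.62965 / 1.31998 = 0.95403
θ = 2·atan2(ρ, z) = 2·atan2(0.62965, 0.961) = 1.16005 rad
ℓ = θ/κ = 1.16005/0.95403 = 1.21594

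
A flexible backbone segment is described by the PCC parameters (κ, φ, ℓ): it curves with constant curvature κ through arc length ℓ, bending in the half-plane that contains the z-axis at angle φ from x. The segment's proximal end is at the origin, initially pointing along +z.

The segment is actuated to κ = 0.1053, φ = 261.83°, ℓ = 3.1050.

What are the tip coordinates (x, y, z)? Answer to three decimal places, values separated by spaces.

-0.071 -0.498 3.050

θ = κ·ℓ = 0.1053 × 3.1050 = 0.32696 rad
ρ = (1 − cos θ)/κ = (1 − 0.94702)/0.1053 = 0.50309
z = sin θ / κ = 0.32116/0.1053 = 3.04997
x = ρ cos φ = 0.50309 × cos(261.83°) = -0.07150
y = ρ sin φ = 0.50309 × sin(261.83°) = -0.49799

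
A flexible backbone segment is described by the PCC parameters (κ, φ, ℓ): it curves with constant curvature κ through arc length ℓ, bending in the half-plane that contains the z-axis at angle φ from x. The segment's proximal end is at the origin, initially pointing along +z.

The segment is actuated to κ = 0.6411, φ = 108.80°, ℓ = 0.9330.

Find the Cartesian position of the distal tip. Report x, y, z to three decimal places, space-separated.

θ = κ·ℓ = 0.6411 × 0.9330 = 0.59815 rad
ρ = (1 − cos θ)/κ = (1 − 0.82638)/0.6411 = 0.27081
z = sin θ / κ = 0.56311/0.6411 = 0.87835
x = ρ cos φ = 0.27081 × cos(108.80°) = -0.08727
y = ρ sin φ = 0.27081 × sin(108.80°) = 0.25637

-0.087 0.256 0.878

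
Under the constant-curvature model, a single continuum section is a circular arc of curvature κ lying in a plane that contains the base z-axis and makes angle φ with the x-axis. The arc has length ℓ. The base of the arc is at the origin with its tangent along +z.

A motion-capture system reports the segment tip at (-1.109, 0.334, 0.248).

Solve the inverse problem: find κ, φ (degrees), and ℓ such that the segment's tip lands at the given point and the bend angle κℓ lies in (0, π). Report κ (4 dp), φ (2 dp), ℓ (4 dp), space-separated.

1.6511 163.24 1.6472

ρ = √(x²+y²) = √(-1.109² + 0.334²) = 1.15820
φ = atan2(y, x) mod 360° = atan2(0.334, -1.109) = 163.2392°
|p|² = ρ² + z² = 1.15820² + 0.248² = 1.40294
κ = 2ρ / |p|² = 2×1.15820 / 1.40294 = 1.65111
θ = 2·atan2(ρ, z) = 2·atan2(1.15820, 0.248) = 2.71971 rad
ℓ = θ/κ = 2.71971/1.65111 = 1.64720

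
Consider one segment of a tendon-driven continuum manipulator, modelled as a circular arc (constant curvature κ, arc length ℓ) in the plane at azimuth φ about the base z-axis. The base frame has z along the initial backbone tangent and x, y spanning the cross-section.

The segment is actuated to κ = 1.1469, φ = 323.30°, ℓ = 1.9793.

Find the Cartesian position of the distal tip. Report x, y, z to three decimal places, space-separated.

1.149 -0.856 0.667

θ = κ·ℓ = 1.1469 × 1.9793 = 2.27006 rad
ρ = (1 − cos θ)/κ = (1 − -0.64365)/1.1469 = 1.43313
z = sin θ / κ = 0.76532/1.1469 = 0.66729
x = ρ cos φ = 1.43313 × cos(323.30°) = 1.14905
y = ρ sin φ = 1.43313 × sin(323.30°) = -0.85647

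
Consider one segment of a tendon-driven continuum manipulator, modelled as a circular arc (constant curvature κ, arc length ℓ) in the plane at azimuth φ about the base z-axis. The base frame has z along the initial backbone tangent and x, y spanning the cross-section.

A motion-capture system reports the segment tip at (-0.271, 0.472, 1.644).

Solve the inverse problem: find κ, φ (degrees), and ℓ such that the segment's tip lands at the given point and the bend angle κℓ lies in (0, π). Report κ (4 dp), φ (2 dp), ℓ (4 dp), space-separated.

ρ = √(x²+y²) = √(-0.271² + 0.472²) = 0.54427
φ = atan2(y, x) mod 360° = atan2(0.472, -0.271) = 119.8624°
|p|² = ρ² + z² = 0.54427² + 1.644² = 2.99896
κ = 2ρ / |p|² = 2×0.54427 / 2.99896 = 0.36297
θ = 2·atan2(ρ, z) = 2·atan2(0.54427, 1.644) = 0.63941 rad
ℓ = θ/κ = 0.63941/0.36297 = 1.76161

0.3630 119.86 1.7616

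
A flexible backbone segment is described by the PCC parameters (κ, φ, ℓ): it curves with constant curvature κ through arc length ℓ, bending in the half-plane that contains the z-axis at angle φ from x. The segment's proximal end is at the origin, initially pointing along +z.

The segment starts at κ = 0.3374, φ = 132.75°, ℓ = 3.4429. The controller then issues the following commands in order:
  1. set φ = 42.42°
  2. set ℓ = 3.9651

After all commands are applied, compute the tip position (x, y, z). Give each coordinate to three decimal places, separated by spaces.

1.683 1.538 2.884

initial: κ=0.3374, φ=132.75°, ℓ=3.4429
cmd 1: set φ=42.42° → (κ,φ,ℓ)=(0.3374,42.42°,3.4429) → tip=(1.3175,1.2039,2.7192)
cmd 2: set ℓ=3.9651 → (κ,φ,ℓ)=(0.3374,42.42°,3.9651) → tip=(1.6828,1.5377,2.8838)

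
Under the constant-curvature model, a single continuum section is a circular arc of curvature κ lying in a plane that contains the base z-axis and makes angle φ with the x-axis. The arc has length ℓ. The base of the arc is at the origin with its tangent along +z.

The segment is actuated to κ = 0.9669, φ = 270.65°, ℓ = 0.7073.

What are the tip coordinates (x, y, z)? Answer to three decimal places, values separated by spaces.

θ = κ·ℓ = 0.9669 × 0.7073 = 0.68389 rad
ρ = (1 − cos θ)/κ = (1 − 0.77512)/0.9669 = 0.23258
z = sin θ / κ = 0.63181/0.9669 = 0.65344
x = ρ cos φ = 0.23258 × cos(270.65°) = 0.00264
y = ρ sin φ = 0.23258 × sin(270.65°) = -0.23256

0.003 -0.233 0.653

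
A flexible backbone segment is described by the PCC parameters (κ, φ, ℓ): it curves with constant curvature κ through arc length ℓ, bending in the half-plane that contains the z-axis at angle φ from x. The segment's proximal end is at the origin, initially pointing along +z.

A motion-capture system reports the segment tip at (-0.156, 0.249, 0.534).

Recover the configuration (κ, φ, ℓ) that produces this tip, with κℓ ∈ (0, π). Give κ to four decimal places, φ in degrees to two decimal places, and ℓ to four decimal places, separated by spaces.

1.5819 122.07 0.6360

ρ = √(x²+y²) = √(-0.156² + 0.249²) = 0.29383
φ = atan2(y, x) mod 360° = atan2(0.249, -0.156) = 122.0674°
|p|² = ρ² + z² = 0.29383² + 0.534² = 0.37149
κ = 2ρ / |p|² = 2×0.29383 / 0.37149 = 1.58190
θ = 2·atan2(ρ, z) = 2·atan2(0.29383, 0.534) = 1.00606 rad
ℓ = θ/κ = 1.00606/1.58190 = 0.63599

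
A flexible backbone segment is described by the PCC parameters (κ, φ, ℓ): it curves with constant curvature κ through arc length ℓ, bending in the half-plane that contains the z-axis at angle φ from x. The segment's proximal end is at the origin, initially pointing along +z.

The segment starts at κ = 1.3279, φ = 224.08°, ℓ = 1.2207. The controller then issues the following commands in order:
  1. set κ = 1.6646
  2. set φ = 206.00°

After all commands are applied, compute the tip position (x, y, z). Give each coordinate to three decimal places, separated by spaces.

initial: κ=1.3279, φ=224.08°, ℓ=1.2207
cmd 1: set κ=1.6646 → (κ,φ,ℓ)=(1.6646,224.08°,1.2207) → tip=(-0.6236,-0.6039,0.5380)
cmd 2: set φ=206.00° → (κ,φ,ℓ)=(1.6646,206.00°,1.2207) → tip=(-0.7802,-0.3805,0.5380)

-0.780 -0.381 0.538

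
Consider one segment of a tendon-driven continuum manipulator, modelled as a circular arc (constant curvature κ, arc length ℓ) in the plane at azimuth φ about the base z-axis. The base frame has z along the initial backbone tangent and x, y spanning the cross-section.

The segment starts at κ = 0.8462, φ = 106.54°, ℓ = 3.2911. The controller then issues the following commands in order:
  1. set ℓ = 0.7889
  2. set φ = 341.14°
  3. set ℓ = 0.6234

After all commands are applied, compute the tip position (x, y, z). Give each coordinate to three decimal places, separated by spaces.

0.152 -0.052 0.595

initial: κ=0.8462, φ=106.54°, ℓ=3.2911
cmd 1: set ℓ=0.7889 → (κ,φ,ℓ)=(0.8462,106.54°,0.7889) → tip=(-0.0722,0.2432,0.7316)
cmd 2: set φ=341.14° → (κ,φ,ℓ)=(0.8462,341.14°,0.7889) → tip=(0.2401,-0.0820,0.7316)
cmd 3: set ℓ=0.6234 → (κ,φ,ℓ)=(0.8462,341.14°,0.6234) → tip=(0.1520,-0.0519,0.5949)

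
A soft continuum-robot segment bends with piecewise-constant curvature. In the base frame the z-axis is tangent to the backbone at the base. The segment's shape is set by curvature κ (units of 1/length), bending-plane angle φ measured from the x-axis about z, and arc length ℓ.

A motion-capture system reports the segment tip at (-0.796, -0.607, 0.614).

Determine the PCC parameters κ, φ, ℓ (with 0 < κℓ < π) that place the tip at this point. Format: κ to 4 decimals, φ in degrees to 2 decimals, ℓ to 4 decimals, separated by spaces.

1.4518 217.33 1.4060

ρ = √(x²+y²) = √(-0.796² + -0.607²) = 1.00103
φ = atan2(y, x) mod 360° = atan2(-0.607, -0.796) = 217.3278°
|p|² = ρ² + z² = 1.00103² + 0.614² = 1.37906
κ = 2ρ / |p|² = 2×1.00103 / 1.37906 = 1.45176
θ = 2·atan2(ρ, z) = 2·atan2(1.00103, 0.614) = 2.04121 rad
ℓ = θ/κ = 2.04121/1.45176 = 1.40603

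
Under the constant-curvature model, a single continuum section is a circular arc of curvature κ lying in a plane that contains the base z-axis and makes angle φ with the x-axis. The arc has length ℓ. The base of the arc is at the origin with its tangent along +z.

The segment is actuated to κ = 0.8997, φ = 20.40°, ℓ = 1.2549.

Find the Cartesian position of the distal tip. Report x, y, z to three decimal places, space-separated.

0.596 0.222 1.005

θ = κ·ℓ = 0.8997 × 1.2549 = 1.12903 rad
ρ = (1 − cos θ)/κ = (1 − 0.42753)/0.8997 = 0.63629
z = sin θ / κ = 0.90400/0.8997 = 1.00478
x = ρ cos φ = 0.63629 × cos(20.40°) = 0.59638
y = ρ sin φ = 0.63629 × sin(20.40°) = 0.22179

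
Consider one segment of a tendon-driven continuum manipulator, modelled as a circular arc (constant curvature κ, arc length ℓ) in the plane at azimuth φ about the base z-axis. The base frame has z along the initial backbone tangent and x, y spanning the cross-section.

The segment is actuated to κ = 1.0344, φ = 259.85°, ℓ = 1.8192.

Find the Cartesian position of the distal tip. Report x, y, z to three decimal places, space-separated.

θ = κ·ℓ = 1.0344 × 1.8192 = 1.88178 rad
ρ = (1 − cos θ)/κ = (1 − -0.30600)/1.0344 = 1.26256
z = sin θ / κ = 0.95203/1.0344 = 0.92037
x = ρ cos φ = 1.26256 × cos(259.85°) = -0.22250
y = ρ sin φ = 1.26256 × sin(259.85°) = -1.24280

-0.222 -1.243 0.920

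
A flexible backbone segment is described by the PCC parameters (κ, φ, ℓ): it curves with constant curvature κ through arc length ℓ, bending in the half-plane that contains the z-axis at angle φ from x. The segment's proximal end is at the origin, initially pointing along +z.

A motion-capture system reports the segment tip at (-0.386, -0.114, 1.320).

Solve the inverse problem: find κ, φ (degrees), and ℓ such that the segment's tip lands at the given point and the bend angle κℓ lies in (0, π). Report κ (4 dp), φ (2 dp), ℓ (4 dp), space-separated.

ρ = √(x²+y²) = √(-0.386² + -0.114²) = 0.40248
φ = atan2(y, x) mod 360° = atan2(-0.114, -0.386) = 196.4538°
|p|² = ρ² + z² = 0.40248² + 1.320² = 1.90439
κ = 2ρ / |p|² = 2×0.40248 / 1.90439 = 0.42269
θ = 2·atan2(ρ, z) = 2·atan2(0.40248, 1.320) = 0.59191 rad
ℓ = θ/κ = 0.59191/0.42269 = 1.40035

0.4227 196.45 1.4004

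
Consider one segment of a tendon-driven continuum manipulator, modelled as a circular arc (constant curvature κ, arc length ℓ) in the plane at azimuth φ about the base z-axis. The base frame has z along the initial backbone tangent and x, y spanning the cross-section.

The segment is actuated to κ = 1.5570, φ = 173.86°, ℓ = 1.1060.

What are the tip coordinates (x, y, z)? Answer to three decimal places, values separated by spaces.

θ = κ·ℓ = 1.5570 × 1.1060 = 1.72204 rad
ρ = (1 − cos θ)/κ = (1 − -0.15067)/1.5570 = 0.73903
z = sin θ / κ = 0.98858/1.5570 = 0.63493
x = ρ cos φ = 0.73903 × cos(173.86°) = -0.73479
y = ρ sin φ = 0.73903 × sin(173.86°) = 0.07905

-0.735 0.079 0.635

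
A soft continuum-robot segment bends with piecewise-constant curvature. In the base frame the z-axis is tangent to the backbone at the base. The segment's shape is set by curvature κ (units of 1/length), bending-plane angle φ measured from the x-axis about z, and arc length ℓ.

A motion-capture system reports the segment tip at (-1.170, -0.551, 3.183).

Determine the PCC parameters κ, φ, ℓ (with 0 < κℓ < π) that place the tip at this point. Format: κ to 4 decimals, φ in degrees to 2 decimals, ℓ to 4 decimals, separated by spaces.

0.2191 205.22 3.5225

ρ = √(x²+y²) = √(-1.170² + -0.551²) = 1.29325
φ = atan2(y, x) mod 360° = atan2(-0.551, -1.170) = 205.2176°
|p|² = ρ² + z² = 1.29325² + 3.183² = 11.80399
κ = 2ρ / |p|² = 2×1.29325 / 11.80399 = 0.21912
θ = 2·atan2(ρ, z) = 2·atan2(1.29325, 3.183) = 0.77185 rad
ℓ = θ/κ = 0.77185/0.21912 = 3.52248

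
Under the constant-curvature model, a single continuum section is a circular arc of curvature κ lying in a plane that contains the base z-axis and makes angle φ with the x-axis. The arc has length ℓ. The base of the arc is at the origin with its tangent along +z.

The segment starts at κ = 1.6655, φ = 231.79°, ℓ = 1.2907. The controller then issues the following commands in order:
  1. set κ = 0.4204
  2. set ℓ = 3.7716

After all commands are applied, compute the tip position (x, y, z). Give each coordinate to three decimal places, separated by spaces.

-1.493 -1.897 2.378

initial: κ=1.6655, φ=231.79°, ℓ=1.2907
cmd 1: set κ=0.4204 → (κ,φ,ℓ)=(0.4204,231.79°,1.2907) → tip=(-0.2113,-0.2685,1.2283)
cmd 2: set ℓ=3.7716 → (κ,φ,ℓ)=(0.4204,231.79°,3.7716) → tip=(-1.4931,-1.8967,2.3784)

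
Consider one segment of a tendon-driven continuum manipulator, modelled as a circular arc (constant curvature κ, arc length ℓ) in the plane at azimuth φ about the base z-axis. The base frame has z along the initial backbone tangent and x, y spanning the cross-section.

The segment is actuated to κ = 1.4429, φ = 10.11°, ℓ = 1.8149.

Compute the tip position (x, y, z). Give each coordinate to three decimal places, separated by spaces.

θ = κ·ℓ = 1.4429 × 1.8149 = 2.61872 rad
ρ = (1 − cos θ)/κ = (1 − -0.86639)/1.4429 = 1.29350
z = sin θ / κ = 0.49937/1.4429 = 0.34609
x = ρ cos φ = 1.29350 × cos(10.11°) = 1.27341
y = ρ sin φ = 1.29350 × sin(10.11°) = 0.22706

1.273 0.227 0.346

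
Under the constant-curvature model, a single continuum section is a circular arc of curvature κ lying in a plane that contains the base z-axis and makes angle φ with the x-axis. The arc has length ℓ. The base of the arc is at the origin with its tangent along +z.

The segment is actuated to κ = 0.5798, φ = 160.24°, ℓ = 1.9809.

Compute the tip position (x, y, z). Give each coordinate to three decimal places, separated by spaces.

θ = κ·ℓ = 0.5798 × 1.9809 = 1.14853 rad
ρ = (1 − cos θ)/κ = (1 − 0.40983)/0.5798 = 1.01788
z = sin θ / κ = 0.91216/0.5798 = 1.57323
x = ρ cos φ = 1.01788 × cos(160.24°) = -0.95795
y = ρ sin φ = 1.01788 × sin(160.24°) = 0.34413

-0.958 0.344 1.573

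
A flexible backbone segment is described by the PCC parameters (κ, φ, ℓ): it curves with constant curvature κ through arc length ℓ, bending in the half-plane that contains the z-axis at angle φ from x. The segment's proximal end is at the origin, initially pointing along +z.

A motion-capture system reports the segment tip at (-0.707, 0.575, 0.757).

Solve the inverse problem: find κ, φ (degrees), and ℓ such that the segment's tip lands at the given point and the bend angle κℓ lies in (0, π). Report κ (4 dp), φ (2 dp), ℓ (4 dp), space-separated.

ρ = √(x²+y²) = √(-0.707² + 0.575²) = 0.91130
φ = atan2(y, x) mod 360° = atan2(0.575, -0.707) = 140.8787°
|p|² = ρ² + z² = 0.91130² + 0.757² = 1.40352
κ = 2ρ / |p|² = 2×0.91130 / 1.40352 = 1.29859
θ = 2·atan2(ρ, z) = 2·atan2(0.91130, 0.757) = 1.75525 rad
ℓ = θ/κ = 1.75525/1.29859 = 1.35166

1.2986 140.88 1.3517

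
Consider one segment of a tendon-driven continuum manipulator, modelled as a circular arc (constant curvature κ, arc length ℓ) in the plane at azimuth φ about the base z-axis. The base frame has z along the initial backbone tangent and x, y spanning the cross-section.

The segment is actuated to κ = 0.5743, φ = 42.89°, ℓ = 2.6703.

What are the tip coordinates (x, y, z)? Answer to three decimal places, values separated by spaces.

θ = κ·ℓ = 0.5743 × 2.6703 = 1.53355 rad
ρ = (1 − cos θ)/κ = (1 − 0.03723)/0.5743 = 1.67642
z = sin θ / κ = 0.99931/0.5743 = 1.74004
x = ρ cos φ = 1.67642 × cos(42.89°) = 1.22825
y = ρ sin φ = 1.67642 × sin(42.89°) = 1.14096

1.228 1.141 1.740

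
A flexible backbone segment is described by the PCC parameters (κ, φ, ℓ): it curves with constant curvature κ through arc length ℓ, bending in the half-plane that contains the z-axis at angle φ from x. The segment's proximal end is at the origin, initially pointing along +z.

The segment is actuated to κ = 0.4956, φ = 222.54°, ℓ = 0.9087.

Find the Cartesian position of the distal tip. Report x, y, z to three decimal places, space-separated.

θ = κ·ℓ = 0.4956 × 0.9087 = 0.45035 rad
ρ = (1 − cos θ)/κ = (1 − 0.90029)/0.4956 = 0.20118
z = sin θ / κ = 0.43528/0.4956 = 0.87829
x = ρ cos φ = 0.20118 × cos(222.54°) = -0.14823
y = ρ sin φ = 0.20118 × sin(222.54°) = -0.13602

-0.148 -0.136 0.878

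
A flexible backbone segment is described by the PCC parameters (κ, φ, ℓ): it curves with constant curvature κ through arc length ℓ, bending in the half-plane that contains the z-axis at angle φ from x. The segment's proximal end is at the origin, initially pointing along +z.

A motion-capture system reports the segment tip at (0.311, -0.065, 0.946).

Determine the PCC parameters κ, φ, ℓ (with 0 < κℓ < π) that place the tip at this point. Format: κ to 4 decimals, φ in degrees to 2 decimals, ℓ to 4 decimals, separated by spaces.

ρ = √(x²+y²) = √(0.311² + -0.065²) = 0.31772
φ = atan2(y, x) mod 360° = atan2(-0.065, 0.311) = 348.1949°
|p|² = ρ² + z² = 0.31772² + 0.946² = 0.99586
κ = 2ρ / |p|² = 2×0.31772 / 0.99586 = 0.63808
θ = 2·atan2(ρ, z) = 2·atan2(0.31772, 0.946) = 0.64804 rad
ℓ = θ/κ = 0.64804/0.63808 = 1.01561

0.6381 348.19 1.0156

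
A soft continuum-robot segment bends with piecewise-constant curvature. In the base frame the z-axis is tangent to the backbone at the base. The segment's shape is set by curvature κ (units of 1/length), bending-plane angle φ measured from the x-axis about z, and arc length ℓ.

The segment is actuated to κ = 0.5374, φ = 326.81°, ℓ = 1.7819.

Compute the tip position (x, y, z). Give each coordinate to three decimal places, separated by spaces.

0.661 -0.432 1.522

θ = κ·ℓ = 0.5374 × 1.7819 = 0.95759 rad
ρ = (1 − cos θ)/κ = (1 − 0.57549)/0.5374 = 0.78993
z = sin θ / κ = 0.81781/0.5374 = 1.52179
x = ρ cos φ = 0.78993 × cos(326.81°) = 0.66106
y = ρ sin φ = 0.78993 × sin(326.81°) = -0.43242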